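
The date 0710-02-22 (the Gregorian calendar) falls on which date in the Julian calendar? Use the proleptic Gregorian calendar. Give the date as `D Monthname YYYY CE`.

18 February 710 CE

The Julian–Gregorian offset here is 4 days (Julian trailing).
22 February 710 Gregorian − 4 days → 18 February 710 Julian.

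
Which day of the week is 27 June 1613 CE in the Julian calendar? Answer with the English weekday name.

Equivalently 7 July 1613 Gregorian, JDN 2310384.
JDN 2310384 mod 7 = 6, and JDN 0 was a Monday, so this is a Sunday.

Sunday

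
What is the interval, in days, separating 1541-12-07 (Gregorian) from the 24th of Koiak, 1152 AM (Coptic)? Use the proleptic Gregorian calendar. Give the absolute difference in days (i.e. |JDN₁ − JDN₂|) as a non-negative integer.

First date → JDN 2284239; second date → JDN 2245546.
The interval is |2284239 − 2245546| = 38693 days.

38693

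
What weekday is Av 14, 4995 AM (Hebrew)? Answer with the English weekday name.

Tuesday

Equivalently 7 August 1235 Gregorian, JDN 2172353.
Since JDN mod 7 = 1 (0 = Monday), the day is Tuesday.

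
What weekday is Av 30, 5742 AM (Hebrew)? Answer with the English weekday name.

Equivalently 19 August 1982 Gregorian, JDN 2445201.
Since JDN mod 7 = 3 (0 = Monday), the day is Thursday.

Thursday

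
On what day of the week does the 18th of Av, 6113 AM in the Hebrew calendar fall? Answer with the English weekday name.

This is JDN 2580705 (18 August 2353 Gregorian).
Since JDN mod 7 = 1 (0 = Monday), the day is Tuesday.

Tuesday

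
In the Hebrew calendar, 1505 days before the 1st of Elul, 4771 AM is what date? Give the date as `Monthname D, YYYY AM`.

JDN of the 1st of Elul, 4771 AM = 2090540.
2090540 − 1505 = 2089035.
JDN 2089035 in the Hebrew calendar is Tammuz 2, 4767 AM.

Tammuz 2, 4767 AM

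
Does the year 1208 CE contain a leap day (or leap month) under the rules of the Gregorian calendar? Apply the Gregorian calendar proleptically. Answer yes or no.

1208 is divisible by 4 and not by 100, so it is a leap year.

yes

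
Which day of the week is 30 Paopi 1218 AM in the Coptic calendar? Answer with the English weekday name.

This is JDN 2269598 (6 November 1501 Gregorian).
Since JDN mod 7 = 2 (0 = Monday), the day is Wednesday.

Wednesday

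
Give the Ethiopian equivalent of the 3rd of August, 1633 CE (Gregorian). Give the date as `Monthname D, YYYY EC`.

Both dates share Julian Day Number 2317716; in the Ethiopian calendar that is 30 Hamle 1625 EC.

Hamle 30, 1625 EC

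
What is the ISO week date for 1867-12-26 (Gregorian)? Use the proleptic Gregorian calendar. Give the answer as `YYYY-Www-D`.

The weekday is Thursday (ISO weekday 4).
That Thursday belongs to ISO week 52 of ISO year 1867.

1867-W52-4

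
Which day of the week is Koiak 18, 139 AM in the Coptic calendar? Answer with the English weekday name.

Thursday

In the proleptic Gregorian calendar this is 15 December 422 (JDN 1875541).
Since JDN mod 7 = 3 (0 = Monday), the day is Thursday.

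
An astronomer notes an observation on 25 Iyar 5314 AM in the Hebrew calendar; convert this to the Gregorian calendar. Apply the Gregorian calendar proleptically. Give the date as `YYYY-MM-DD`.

1554-05-07

Both dates share Julian Day Number 2288773; in the Gregorian calendar that is 7 May 1554 CE.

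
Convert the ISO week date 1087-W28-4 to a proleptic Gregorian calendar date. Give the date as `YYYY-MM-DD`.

ISO week 1 of 1087 is the week containing the first Thursday of 1087.
Week 28, day 4 (Thursday) lands on 1087-07-14.

1087-07-14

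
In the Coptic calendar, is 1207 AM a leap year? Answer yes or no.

1207 mod 4 = 3; in the Coptic calendar a year is leap when year mod 4 = 3, so it is a leap year.

yes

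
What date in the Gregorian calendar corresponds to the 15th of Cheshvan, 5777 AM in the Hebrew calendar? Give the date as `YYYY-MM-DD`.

2016-11-16

Both dates share Julian Day Number 2457709; in the Gregorian calendar that is 16 November 2016 CE.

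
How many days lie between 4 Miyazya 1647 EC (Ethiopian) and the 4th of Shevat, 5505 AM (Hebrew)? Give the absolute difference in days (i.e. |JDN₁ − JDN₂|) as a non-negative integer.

First date → JDN 2325635; second date → JDN 2358415.
The interval is |2325635 − 2358415| = 32780 days.

32780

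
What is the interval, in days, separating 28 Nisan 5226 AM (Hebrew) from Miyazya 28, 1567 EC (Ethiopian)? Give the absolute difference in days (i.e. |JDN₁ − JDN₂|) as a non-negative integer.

39821

JDN of the first date = 2256618.
JDN of the second date = 2296439.
|2296439 − 2256618| = 39821.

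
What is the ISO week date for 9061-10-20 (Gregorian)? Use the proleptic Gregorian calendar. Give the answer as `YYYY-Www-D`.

9061-W42-7

The weekday is Sunday (ISO weekday 7).
That Sunday belongs to ISO week 42 of ISO year 9061.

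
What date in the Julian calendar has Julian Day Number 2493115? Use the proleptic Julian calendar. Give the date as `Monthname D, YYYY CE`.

October 11, 2113 CE

The Gregorian equivalent of JDN 2493115 is 25 October 2113.
In the Julian calendar that day is October 11, 2113 CE.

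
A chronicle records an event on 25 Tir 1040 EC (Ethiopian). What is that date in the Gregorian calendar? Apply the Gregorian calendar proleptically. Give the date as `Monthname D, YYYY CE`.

Both dates share Julian Day Number 2103860; in the Gregorian calendar that is 27 January 1048 CE.

January 27, 1048 CE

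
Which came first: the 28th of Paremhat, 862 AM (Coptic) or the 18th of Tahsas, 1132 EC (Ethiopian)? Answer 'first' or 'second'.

second

The two dates have Julian Day Numbers 2139717 and 2137426 respectively.
Since 2137426 < 2139717, the second date comes first.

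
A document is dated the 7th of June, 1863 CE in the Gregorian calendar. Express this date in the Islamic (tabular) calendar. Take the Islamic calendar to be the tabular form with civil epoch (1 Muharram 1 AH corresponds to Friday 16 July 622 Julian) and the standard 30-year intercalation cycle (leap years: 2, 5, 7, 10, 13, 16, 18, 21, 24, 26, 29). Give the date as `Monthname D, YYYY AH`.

Dhu al-Hijjah 19, 1279 AH

Both dates share Julian Day Number 2401664; in the tabular Islamic calendar that is 19 Dhu al-Hijjah 1279 AH.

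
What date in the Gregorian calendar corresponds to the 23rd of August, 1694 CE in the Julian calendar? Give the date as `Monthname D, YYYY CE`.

At this point the Julian calendar is 10 days behind the Gregorian.
23 August 1694 Julian + 10 days → 2 September 1694 Gregorian.

September 2, 1694 CE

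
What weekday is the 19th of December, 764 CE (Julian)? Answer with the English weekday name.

Equivalently 23 December 764 Gregorian, JDN 2000462.
2000462 ≡ 2 (mod 7); counting from Monday = 0 gives Wednesday.

Wednesday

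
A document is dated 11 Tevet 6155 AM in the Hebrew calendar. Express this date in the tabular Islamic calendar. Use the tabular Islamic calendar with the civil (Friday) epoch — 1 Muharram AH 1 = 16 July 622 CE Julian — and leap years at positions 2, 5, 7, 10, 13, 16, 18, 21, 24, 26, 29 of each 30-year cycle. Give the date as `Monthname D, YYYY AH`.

Julian Day Number of the source date = 2595819.
Converting JDN 2595819 to the tabular Islamic calendar gives 11 Dhu al-Qa'dah 1827 AH.

Dhu al-Qa'dah 11, 1827 AH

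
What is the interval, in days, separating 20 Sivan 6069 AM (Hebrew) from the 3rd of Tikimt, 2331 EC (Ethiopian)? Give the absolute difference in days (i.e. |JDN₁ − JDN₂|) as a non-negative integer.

JDN of the first date = 2564585.
JDN of the second date = 2575285.
|2575285 − 2564585| = 10700.

10700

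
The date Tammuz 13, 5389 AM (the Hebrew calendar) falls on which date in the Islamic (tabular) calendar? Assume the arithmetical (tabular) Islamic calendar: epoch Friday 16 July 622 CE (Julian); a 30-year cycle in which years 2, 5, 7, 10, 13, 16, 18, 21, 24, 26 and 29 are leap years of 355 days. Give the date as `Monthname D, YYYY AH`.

Julian Day Number of the source date = 2316225.
Converting JDN 2316225 to the tabular Islamic calendar gives 13 Dhu al-Qa'dah 1038 AH.

Dhu al-Qa'dah 13, 1038 AH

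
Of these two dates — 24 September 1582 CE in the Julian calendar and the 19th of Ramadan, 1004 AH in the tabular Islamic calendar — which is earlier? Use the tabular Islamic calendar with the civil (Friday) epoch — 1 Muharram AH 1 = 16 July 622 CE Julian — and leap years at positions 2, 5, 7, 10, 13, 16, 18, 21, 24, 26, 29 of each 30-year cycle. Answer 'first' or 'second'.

Converting both to JDN: 2299150 vs 2304124; the smaller is the first.

first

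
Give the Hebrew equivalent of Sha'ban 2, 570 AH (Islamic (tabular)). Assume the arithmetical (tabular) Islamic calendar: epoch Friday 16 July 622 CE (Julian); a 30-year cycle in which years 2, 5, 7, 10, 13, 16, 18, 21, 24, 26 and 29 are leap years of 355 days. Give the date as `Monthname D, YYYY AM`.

Adar II 3, 4935 AM

Both dates share Julian Day Number 2150283; in the Hebrew calendar that is 3 Adar II 4935 AM.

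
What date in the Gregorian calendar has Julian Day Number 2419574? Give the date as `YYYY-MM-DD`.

Counting from JDN 2299161 = 15 Oct 1582 gives an offset of 120413 days.

1912-06-20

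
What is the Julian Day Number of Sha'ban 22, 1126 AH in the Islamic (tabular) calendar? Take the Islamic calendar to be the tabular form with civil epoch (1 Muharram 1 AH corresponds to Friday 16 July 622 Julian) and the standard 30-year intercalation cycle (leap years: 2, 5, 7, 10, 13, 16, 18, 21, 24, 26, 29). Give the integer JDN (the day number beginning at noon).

In the Gregorian calendar the same day is 2 September 1714.
JDN 2299161 is 15 October 1582 CE (Gregorian); the target day is +48169 days from there, so JDN = 2347330.

2347330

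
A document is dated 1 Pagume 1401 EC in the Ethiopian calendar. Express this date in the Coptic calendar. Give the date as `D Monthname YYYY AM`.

Both dates share Julian Day Number 2235931; in the Coptic calendar that is 1 Pi Kogi Enavot 1125 AM.

1 Pi Kogi Enavot 1125 AM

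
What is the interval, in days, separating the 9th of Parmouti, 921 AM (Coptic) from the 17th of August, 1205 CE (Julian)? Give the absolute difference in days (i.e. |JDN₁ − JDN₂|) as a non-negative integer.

First date → JDN 2161278; second date → JDN 2161413.
The interval is |2161278 − 2161413| = 135 days.

135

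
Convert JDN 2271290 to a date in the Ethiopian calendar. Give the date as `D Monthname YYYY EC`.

21 Sene 1498 EC

The proleptic Gregorian equivalent of JDN 2271290 is 25 June 1506.
In the Ethiopian calendar that day is 21 Sene 1498 EC.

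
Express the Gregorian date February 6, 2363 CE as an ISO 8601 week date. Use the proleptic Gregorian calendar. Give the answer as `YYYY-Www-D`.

2363-W06-3

The weekday is Wednesday (ISO weekday 3).
That Wednesday belongs to ISO week 6 of ISO year 2363.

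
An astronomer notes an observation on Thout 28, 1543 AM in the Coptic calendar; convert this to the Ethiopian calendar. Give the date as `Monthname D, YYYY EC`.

Julian Day Number of the source date = 2388272.
Converting JDN 2388272 to the Ethiopian calendar gives 28 Meskerem 1819 EC.

Meskerem 28, 1819 EC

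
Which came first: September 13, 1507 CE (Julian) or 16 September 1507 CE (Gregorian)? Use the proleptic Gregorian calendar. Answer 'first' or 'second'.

First date → JDN 2271745; second date → JDN 2271738.
JDN 2271738 < JDN 2271745, so the second date is earlier.

second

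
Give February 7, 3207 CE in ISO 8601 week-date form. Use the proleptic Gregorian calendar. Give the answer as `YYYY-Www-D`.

The weekday is Wednesday (ISO weekday 3).
That Wednesday belongs to ISO week 6 of ISO year 3207.

3207-W06-3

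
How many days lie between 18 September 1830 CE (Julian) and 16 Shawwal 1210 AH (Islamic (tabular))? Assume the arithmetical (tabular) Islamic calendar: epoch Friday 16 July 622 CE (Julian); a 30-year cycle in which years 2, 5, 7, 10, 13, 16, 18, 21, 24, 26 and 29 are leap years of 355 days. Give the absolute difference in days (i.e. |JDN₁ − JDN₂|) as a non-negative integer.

12576

JDN of the first date = 2389726.
JDN of the second date = 2377150.
|2377150 − 2389726| = 12576.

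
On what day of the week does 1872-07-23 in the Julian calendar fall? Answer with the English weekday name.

Sunday

This is JDN 2405010 (4 August 1872 Gregorian).
JDN 2405010 mod 7 = 6, and JDN 0 was a Monday, so this is a Sunday.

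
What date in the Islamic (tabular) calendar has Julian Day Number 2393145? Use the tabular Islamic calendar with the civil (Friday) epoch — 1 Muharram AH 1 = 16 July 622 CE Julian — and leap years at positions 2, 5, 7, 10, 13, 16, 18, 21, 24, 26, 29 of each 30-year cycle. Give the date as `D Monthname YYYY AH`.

JDN 2393145 is 9 February 1840 in the Gregorian calendar.
In the tabular Islamic calendar that day is 5 Dhu al-Hijjah 1255 AH.

5 Dhu al-Hijjah 1255 AH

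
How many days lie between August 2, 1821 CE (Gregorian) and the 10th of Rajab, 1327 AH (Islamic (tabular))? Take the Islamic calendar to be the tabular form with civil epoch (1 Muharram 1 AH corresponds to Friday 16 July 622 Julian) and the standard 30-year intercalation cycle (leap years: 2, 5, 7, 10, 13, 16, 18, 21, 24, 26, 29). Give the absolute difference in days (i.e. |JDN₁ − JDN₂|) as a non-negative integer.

32136

JDN of the first date = 2386380.
JDN of the second date = 2418516.
|2418516 − 2386380| = 32136.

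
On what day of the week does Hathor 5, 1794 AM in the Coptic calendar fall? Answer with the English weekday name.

This is JDN 2479987 (14 November 2077 Gregorian).
2479987 ≡ 6 (mod 7); counting from Monday = 0 gives Sunday.

Sunday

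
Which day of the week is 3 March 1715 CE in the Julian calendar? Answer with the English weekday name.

In the Gregorian calendar this is 14 March 1715 (JDN 2347523).
Since JDN mod 7 = 3 (0 = Monday), the day is Thursday.

Thursday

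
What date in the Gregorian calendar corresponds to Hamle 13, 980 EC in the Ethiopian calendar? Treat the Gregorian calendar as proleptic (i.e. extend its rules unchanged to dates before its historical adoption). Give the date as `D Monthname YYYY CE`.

Both dates share Julian Day Number 2082113; in the Gregorian calendar that is 12 July 988 CE.

12 July 988 CE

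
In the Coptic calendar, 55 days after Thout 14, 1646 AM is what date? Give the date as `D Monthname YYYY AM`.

Counting 55 days forward from JDN 2425879 reaches JDN 2425934, which is 9 Hathor 1646 AM.

9 Hathor 1646 AM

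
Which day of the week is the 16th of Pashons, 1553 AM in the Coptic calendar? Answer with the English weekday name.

Tuesday

This is JDN 2392153 (23 May 1837 Gregorian).
Since JDN mod 7 = 1 (0 = Monday), the day is Tuesday.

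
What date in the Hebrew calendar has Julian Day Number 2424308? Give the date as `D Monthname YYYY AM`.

JDN 2424308 is 6 June 1925 in the Gregorian calendar.
In the Hebrew calendar that day is 14 Sivan 5685 AM.

14 Sivan 5685 AM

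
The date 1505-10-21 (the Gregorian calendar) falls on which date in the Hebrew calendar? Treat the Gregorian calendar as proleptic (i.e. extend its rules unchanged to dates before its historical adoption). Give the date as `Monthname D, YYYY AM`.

Julian Day Number of the source date = 2271043.
Converting JDN 2271043 to the Hebrew calendar gives 13 Cheshvan 5266 AM.

Cheshvan 13, 5266 AM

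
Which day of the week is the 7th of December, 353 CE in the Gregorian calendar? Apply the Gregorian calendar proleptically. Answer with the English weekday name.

JDN 1850331 mod 7 = 0, and JDN 0 was a Monday, so this is a Monday.

Monday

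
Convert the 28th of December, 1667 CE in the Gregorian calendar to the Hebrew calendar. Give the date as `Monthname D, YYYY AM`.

Tevet 13, 5428 AM

Both dates share Julian Day Number 2330281; in the Hebrew calendar that is 13 Tevet 5428 AM.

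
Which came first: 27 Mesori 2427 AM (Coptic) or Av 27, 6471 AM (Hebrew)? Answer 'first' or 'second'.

First date → JDN 2711482; second date → JDN 2711476.
JDN 2711476 < JDN 2711482, so the second date is earlier.

second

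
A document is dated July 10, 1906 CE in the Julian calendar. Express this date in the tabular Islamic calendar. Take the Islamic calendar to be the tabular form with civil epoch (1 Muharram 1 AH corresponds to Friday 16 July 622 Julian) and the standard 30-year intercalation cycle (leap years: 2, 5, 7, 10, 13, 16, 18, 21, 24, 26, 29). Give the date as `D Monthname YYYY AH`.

1 Jumada al-Thani 1324 AH

Both dates share Julian Day Number 2417415; in the tabular Islamic calendar that is 1 Jumada al-Thani 1324 AH.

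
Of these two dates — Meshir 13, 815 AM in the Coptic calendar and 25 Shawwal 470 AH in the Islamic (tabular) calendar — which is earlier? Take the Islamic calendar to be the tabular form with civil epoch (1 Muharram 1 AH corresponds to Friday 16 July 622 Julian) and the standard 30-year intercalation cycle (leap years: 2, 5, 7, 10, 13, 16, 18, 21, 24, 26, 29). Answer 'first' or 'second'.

First date → JDN 2122505; second date → JDN 2114928.
JDN 2114928 < JDN 2122505, so the second date is earlier.

second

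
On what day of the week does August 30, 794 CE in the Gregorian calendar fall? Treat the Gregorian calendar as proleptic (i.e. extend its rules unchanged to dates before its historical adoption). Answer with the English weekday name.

2011304 ≡ 1 (mod 7); counting from Monday = 0 gives Tuesday.

Tuesday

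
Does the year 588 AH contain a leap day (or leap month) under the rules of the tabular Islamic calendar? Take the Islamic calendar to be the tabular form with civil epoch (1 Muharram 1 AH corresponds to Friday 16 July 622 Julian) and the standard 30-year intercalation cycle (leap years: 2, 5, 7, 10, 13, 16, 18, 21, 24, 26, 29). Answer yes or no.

yes

Year 588 AH is year 18 of its 30-year cycle; leap positions are 2, 5, 7, 10, 13, 16, 18, 21, 24, 26, 29, so it is a leap year (355 days).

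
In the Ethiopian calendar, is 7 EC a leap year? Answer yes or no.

yes

7 mod 4 = 3; in the Ethiopian calendar a year is leap when year mod 4 = 3, so it is a leap year.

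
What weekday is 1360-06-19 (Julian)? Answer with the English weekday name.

Friday

This is JDN 2217968 (27 June 1360 Gregorian).
2217968 ≡ 4 (mod 7); counting from Monday = 0 gives Friday.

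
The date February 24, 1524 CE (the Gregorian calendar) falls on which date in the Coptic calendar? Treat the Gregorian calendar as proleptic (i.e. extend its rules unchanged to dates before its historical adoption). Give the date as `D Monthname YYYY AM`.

Julian Day Number of the source date = 2277743.
Converting JDN 2277743 to the Coptic calendar gives 19 Meshir 1240 AM.

19 Meshir 1240 AM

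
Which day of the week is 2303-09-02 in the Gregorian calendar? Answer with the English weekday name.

Wednesday

JDN 2562457 mod 7 = 2, and JDN 0 was a Monday, so this is a Wednesday.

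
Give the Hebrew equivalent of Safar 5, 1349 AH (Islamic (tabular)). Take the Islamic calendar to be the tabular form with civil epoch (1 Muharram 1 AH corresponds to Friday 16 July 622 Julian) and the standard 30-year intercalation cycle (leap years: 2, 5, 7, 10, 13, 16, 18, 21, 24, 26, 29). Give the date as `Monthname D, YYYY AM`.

The source date corresponds to 2 July 1930 in the Gregorian calendar (JDN 2426160).
That day falls on 6 Tammuz 5690 AM in the Hebrew calendar.

Tammuz 6, 5690 AM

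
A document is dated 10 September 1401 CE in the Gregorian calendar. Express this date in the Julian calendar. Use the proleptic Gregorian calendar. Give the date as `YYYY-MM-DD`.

1401-09-01

For dates in this range the Gregorian date is 9 days ahead of the Julian.
10 September 1401 Gregorian − 9 days → 1 September 1401 Julian.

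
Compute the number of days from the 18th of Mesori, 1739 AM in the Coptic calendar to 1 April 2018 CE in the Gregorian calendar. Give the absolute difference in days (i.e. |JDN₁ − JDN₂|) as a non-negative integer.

JDN of the first date = 2460181.
JDN of the second date = 2458210.
|2458210 − 2460181| = 1971.

1971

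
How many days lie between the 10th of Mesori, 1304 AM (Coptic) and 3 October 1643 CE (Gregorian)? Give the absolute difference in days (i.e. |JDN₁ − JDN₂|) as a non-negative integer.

20139

JDN of the first date = 2301290.
JDN of the second date = 2321429.
|2321429 − 2301290| = 20139.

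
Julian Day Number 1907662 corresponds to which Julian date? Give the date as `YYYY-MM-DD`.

0510-11-23

The proleptic Gregorian equivalent of JDN 1907662 is 25 November 510.
In the Julian calendar that day is 0510-11-23.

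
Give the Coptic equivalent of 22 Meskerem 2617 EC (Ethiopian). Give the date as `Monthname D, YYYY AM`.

Julian Day Number of the source date = 2679736.
Converting JDN 2679736 to the Coptic calendar gives 22 Thout 2341 AM.

Thout 22, 2341 AM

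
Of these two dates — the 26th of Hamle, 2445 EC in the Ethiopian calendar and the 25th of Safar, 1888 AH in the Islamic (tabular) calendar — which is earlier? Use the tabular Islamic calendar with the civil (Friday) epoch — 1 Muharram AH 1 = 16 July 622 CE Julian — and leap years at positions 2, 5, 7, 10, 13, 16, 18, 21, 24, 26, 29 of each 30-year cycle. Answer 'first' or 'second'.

second

Converting both to JDN: 2617217 vs 2617184; the smaller is the second.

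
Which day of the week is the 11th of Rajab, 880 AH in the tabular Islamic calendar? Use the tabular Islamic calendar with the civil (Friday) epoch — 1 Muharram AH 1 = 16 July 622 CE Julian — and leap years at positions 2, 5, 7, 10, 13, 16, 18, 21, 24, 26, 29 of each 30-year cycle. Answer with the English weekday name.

Friday

This is JDN 2260115 (19 November 1475 Gregorian).
2260115 ≡ 4 (mod 7); counting from Monday = 0 gives Friday.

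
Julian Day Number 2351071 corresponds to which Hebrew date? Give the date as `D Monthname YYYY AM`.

JDN 2351071 is 29 November 1724 in the Gregorian calendar.
In the Hebrew calendar that day is 13 Kislev 5485 AM.

13 Kislev 5485 AM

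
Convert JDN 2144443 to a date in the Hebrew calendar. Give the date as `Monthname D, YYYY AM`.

Adar II 11, 4919 AM

The proleptic Gregorian equivalent of JDN 2144443 is 9 March 1159.
In the Hebrew calendar that day is Adar II 11, 4919 AM.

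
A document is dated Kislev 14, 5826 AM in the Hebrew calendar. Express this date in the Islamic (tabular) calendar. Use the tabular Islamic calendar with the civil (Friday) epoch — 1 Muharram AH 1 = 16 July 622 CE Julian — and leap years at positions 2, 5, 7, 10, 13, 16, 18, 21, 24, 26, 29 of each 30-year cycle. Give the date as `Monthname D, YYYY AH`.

Ramadan 14, 1488 AH

Both dates share Julian Day Number 2475632; in the tabular Islamic calendar that is 14 Ramadan 1488 AH.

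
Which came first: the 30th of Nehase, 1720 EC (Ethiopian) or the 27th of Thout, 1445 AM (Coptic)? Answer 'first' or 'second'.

The two dates have Julian Day Numbers 2352445 and 2352477 respectively.
Since 2352445 < 2352477, the first date comes first.

first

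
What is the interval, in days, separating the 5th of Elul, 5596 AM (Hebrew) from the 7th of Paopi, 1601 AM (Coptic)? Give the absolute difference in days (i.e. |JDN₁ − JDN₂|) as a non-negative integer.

First date → JDN 2391875; second date → JDN 2409466.
The interval is |2391875 − 2409466| = 17591 days.

17591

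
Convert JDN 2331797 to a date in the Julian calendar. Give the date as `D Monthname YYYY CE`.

11 February 1672 CE

The Gregorian equivalent of JDN 2331797 is 21 February 1672.
In the Julian calendar that day is 11 February 1672 CE.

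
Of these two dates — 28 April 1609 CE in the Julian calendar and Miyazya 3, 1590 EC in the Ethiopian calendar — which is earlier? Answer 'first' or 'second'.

First date → JDN 2308863; second date → JDN 2304815.
JDN 2304815 < JDN 2308863, so the second date is earlier.

second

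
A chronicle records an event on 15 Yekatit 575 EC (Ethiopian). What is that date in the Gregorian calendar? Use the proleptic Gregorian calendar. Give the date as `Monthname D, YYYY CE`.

February 11, 583 CE

Both dates share Julian Day Number 1934038; in the Gregorian calendar that is 11 February 583 CE.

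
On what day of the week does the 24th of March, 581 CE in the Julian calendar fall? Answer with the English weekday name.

This is JDN 1933351 (26 March 581 Gregorian).
Since JDN mod 7 = 0 (0 = Monday), the day is Monday.

Monday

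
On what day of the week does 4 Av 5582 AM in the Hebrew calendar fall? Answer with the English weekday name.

Monday

In the Gregorian calendar this is 22 July 1822 (JDN 2386734).
Since JDN mod 7 = 0 (0 = Monday), the day is Monday.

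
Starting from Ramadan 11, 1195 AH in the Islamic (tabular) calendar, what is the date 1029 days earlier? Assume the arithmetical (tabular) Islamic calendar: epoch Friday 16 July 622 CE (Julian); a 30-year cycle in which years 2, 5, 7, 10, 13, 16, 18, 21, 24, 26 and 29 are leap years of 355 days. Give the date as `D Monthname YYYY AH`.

15 Shawwal 1192 AH

The starting date is JDN 2371800; 2371800 − 1029 = 2370771.
JDN 2370771 corresponds to 15 Shawwal 1192 AH.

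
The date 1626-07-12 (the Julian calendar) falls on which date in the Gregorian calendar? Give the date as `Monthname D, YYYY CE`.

July 22, 1626 CE

The Julian–Gregorian offset here is 10 days (Julian trailing).
12 July 1626 Julian + 10 days → 22 July 1626 Gregorian.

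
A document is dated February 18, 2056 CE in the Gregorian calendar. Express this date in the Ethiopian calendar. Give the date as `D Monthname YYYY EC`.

10 Yekatit 2048 EC

Both dates share Julian Day Number 2472047; in the Ethiopian calendar that is 10 Yekatit 2048 EC.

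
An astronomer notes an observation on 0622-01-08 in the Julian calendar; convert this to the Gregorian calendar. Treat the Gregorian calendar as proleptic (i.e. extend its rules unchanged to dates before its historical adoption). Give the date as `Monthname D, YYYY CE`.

January 11, 622 CE

The Julian–Gregorian offset here is 3 days (Julian trailing).
8 January 622 Julian + 3 days → 11 January 622 Gregorian.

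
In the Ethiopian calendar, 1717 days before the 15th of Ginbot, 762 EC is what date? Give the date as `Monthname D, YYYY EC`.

The starting date is JDN 2002430; 2002430 − 1717 = 2000713.
JDN 2000713 corresponds to Pagume 4, 757 EC.

Pagume 4, 757 EC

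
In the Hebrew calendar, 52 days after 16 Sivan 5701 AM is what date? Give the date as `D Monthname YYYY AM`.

9 Av 5701 AM

Counting 52 days forward from JDN 2430157 reaches JDN 2430209, which is 9 Av 5701 AM.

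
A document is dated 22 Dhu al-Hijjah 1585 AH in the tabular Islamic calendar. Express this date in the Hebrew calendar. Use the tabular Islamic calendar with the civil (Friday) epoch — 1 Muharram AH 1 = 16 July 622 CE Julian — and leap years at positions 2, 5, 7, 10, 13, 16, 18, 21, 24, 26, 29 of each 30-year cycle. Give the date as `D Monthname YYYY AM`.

Julian Day Number of the source date = 2510103.
Converting JDN 2510103 to the Hebrew calendar gives 22 Nisan 5920 AM.

22 Nisan 5920 AM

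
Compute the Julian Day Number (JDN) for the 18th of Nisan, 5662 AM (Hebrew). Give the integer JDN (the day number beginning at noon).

2415865

Equivalently 25 April 1902 (Gregorian).
JDN 2451545 is 1 January 2000 CE (Gregorian); the target day is −35680 days from there, so JDN = 2415865.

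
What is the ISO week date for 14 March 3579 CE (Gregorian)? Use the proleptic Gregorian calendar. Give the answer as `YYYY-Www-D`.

3579-W11-3

The weekday is Wednesday (ISO weekday 3).
That Wednesday belongs to ISO week 11 of ISO year 3579.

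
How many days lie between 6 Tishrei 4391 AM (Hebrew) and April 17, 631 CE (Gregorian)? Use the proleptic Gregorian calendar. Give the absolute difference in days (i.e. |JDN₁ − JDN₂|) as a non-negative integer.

JDN of the first date = 1951426.
JDN of the second date = 1951634.
|1951634 − 1951426| = 208.

208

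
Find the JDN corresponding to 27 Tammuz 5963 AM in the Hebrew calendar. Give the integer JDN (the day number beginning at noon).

Equivalently 8 July 2203 (Gregorian).
JDN 2400001 is 17 November 1858 CE (Gregorian), MJD 0; the target day is +125876 days from there, so JDN = 2525877.

2525877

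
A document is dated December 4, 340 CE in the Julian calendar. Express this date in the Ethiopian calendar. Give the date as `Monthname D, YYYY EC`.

Tahsas 8, 333 EC

The source date corresponds to 5 December 340 in the proleptic Gregorian calendar (JDN 1845581).
That day falls on 8 Tahsas 333 EC in the Ethiopian calendar.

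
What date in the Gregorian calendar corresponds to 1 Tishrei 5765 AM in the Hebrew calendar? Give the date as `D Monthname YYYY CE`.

16 September 2004 CE

Julian Day Number of the source date = 2453265.
Converting JDN 2453265 to the Gregorian calendar gives 16 September 2004 CE.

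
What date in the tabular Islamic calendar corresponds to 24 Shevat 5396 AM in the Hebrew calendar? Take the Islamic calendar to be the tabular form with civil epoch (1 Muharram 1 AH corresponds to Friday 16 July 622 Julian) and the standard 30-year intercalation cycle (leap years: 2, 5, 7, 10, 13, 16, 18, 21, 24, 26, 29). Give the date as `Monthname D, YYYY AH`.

Julian Day Number of the source date = 2318627.
Converting JDN 2318627 to the tabular Islamic calendar gives 22 Sha'ban 1045 AH.

Sha'ban 22, 1045 AH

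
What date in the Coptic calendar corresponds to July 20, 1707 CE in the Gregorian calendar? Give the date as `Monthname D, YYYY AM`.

Julian Day Number of the source date = 2344729.
Converting JDN 2344729 to the Coptic calendar gives 15 Epip 1423 AM.

Epip 15, 1423 AM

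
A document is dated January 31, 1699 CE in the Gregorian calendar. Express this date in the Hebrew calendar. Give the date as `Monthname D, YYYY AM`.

Adar I 1, 5459 AM

Both dates share Julian Day Number 2341638; in the Hebrew calendar that is 1 Adar I 5459 AM.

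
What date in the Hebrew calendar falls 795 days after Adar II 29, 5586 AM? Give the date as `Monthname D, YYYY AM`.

Counting 795 days forward from JDN 2388089 reaches JDN 2388884, which is Sivan 28, 5588 AM.

Sivan 28, 5588 AM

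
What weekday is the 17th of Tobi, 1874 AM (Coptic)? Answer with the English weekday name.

In the Gregorian calendar this is 26 January 2158 (JDN 2509279).
JDN 2509279 mod 7 = 3, and JDN 0 was a Monday, so this is a Thursday.

Thursday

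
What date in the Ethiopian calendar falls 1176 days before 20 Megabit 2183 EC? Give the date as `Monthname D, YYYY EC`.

Tahsas 29, 2180 EC

Counting 1176 days back from JDN 2521395 reaches JDN 2520219, which is Tahsas 29, 2180 EC.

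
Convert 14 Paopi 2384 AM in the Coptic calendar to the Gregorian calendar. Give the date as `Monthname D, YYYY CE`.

October 30, 2667 CE

Julian Day Number of the source date = 2695464.
Converting JDN 2695464 to the Gregorian calendar gives 30 October 2667 CE.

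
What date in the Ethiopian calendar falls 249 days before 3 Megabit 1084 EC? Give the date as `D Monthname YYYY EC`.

30 Sene 1083 EC

The starting date is JDN 2119969; 2119969 − 249 = 2119720.
JDN 2119720 corresponds to 30 Sene 1083 EC.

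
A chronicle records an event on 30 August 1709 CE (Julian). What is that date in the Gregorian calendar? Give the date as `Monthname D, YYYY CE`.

At this point the Julian calendar is 11 days behind the Gregorian.
30 August 1709 Julian + 11 days → 10 September 1709 Gregorian.

September 10, 1709 CE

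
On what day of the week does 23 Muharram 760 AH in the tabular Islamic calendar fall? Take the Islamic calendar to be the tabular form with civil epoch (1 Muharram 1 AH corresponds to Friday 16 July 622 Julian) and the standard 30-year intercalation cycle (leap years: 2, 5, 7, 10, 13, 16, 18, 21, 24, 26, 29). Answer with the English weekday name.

Tuesday

This is JDN 2217426 (2 January 1359 Gregorian).
Since JDN mod 7 = 1 (0 = Monday), the day is Tuesday.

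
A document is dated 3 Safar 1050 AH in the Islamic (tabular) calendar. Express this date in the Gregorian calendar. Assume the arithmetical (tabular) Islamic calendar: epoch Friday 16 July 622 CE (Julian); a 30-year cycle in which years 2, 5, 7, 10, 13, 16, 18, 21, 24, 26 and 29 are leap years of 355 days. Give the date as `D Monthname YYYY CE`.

25 May 1640 CE

Julian Day Number of the source date = 2320203.
Converting JDN 2320203 to the Gregorian calendar gives 25 May 1640 CE.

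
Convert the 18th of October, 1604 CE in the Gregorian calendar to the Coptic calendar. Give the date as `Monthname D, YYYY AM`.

Both dates share Julian Day Number 2307200; in the Coptic calendar that is 11 Paopi 1321 AM.

Paopi 11, 1321 AM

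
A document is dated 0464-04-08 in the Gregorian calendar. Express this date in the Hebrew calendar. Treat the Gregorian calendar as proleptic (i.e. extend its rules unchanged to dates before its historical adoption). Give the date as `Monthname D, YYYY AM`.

Both dates share Julian Day Number 1890631; in the Hebrew calendar that is 15 Nisan 4224 AM.

Nisan 15, 4224 AM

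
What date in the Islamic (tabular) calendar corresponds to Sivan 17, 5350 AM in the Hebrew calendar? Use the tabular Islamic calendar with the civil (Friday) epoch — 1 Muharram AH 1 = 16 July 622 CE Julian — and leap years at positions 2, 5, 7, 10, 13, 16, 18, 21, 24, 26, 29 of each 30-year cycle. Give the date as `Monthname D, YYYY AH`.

Both dates share Julian Day Number 2301965; in the tabular Islamic calendar that is 15 Sha'ban 998 AH.

Sha'ban 15, 998 AH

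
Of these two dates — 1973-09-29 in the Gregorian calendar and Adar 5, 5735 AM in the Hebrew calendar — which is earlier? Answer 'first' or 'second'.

First date → JDN 2441955; second date → JDN 2442460.
JDN 2441955 < JDN 2442460, so the first date is earlier.

first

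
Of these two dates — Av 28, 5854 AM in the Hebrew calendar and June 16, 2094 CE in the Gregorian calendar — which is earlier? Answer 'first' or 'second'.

second

The two dates have Julian Day Numbers 2486100 and 2486045 respectively.
Since 2486045 < 2486100, the second date comes first.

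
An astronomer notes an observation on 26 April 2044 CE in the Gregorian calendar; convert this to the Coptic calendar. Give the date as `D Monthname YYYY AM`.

Both dates share Julian Day Number 2467732; in the Coptic calendar that is 18 Parmouti 1760 AM.

18 Parmouti 1760 AM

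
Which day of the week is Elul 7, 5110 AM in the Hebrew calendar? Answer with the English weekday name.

This is JDN 2214369 (20 August 1350 Gregorian).
JDN 2214369 mod 7 = 3, and JDN 0 was a Monday, so this is a Thursday.

Thursday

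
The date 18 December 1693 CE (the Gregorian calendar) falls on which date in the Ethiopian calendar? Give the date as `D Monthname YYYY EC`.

Both dates share Julian Day Number 2339768; in the Ethiopian calendar that is 12 Tahsas 1686 EC.

12 Tahsas 1686 EC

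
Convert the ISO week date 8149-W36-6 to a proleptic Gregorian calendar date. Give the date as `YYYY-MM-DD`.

ISO week 1 of 8149 is the week containing the first Thursday of 8149.
Week 36, day 6 (Saturday) lands on 8149-09-06.

8149-09-06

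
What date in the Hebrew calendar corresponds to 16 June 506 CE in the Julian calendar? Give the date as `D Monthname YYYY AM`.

9 Tammuz 4266 AM

Julian Day Number of the source date = 1906041.
Converting JDN 1906041 to the Hebrew calendar gives 9 Tammuz 4266 AM.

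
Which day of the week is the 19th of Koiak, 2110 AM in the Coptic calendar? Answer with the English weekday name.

Friday

This is JDN 2595450 (31 December 2393 Gregorian).
Since JDN mod 7 = 4 (0 = Monday), the day is Friday.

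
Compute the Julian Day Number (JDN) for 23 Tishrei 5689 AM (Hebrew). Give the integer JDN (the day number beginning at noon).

In the Gregorian calendar the same day is 7 October 1928.
JDN 2451545 is 1 January 2000 CE (Gregorian); the target day is −26018 days from there, so JDN = 2425527.

2425527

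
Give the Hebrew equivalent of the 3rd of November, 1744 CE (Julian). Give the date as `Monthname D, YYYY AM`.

Both dates share Julian Day Number 2358361; in the Hebrew calendar that is 9 Kislev 5505 AM.

Kislev 9, 5505 AM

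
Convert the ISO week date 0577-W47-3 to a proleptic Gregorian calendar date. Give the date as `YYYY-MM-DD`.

ISO week 1 of 577 is the week containing the first Thursday of 577.
Week 47, day 3 (Wednesday) lands on 0577-11-19.

0577-11-19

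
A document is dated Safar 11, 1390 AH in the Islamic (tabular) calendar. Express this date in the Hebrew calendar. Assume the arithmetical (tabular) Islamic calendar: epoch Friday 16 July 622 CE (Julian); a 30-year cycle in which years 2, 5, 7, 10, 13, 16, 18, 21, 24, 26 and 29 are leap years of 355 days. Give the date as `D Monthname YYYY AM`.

12 Nisan 5730 AM

The source date corresponds to 18 April 1970 in the Gregorian calendar (JDN 2440695).
That day falls on 12 Nisan 5730 AM in the Hebrew calendar.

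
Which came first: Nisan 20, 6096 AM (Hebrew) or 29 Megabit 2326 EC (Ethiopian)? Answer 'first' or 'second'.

second

The two dates have Julian Day Numbers 2574358 and 2573635 respectively.
Since 2573635 < 2574358, the second date comes first.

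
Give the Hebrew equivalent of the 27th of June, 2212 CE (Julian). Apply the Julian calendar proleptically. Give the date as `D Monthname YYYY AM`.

The source date corresponds to 12 July 2212 in the Gregorian calendar (JDN 2529169).
That day falls on 11 Tammuz 5972 AM in the Hebrew calendar.

11 Tammuz 5972 AM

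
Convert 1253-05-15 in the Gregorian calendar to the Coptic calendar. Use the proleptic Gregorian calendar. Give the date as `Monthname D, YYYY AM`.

Julian Day Number of the source date = 2178844.
Converting JDN 2178844 to the Coptic calendar gives 13 Pashons 969 AM.

Pashons 13, 969 AM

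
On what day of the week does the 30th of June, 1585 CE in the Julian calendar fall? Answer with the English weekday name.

Wednesday

This is JDN 2300160 (10 July 1585 Gregorian).
2300160 ≡ 2 (mod 7); counting from Monday = 0 gives Wednesday.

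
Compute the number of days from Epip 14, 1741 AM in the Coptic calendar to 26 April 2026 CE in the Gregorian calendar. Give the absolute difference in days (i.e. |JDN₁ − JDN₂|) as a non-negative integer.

JDN of the first date = 2460878.
JDN of the second date = 2461157.
|2461157 − 2460878| = 279.

279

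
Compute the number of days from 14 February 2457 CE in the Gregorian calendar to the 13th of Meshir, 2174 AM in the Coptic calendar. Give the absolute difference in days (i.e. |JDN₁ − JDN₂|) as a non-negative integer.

374

JDN of the first date = 2618506.
JDN of the second date = 2618880.
|2618880 − 2618506| = 374.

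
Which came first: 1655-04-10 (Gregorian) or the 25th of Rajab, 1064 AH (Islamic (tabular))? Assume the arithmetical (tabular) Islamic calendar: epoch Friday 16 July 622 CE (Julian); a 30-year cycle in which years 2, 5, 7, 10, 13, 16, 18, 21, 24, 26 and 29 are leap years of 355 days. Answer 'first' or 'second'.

second

The two dates have Julian Day Numbers 2325636 and 2325333 respectively.
Since 2325333 < 2325636, the second date comes first.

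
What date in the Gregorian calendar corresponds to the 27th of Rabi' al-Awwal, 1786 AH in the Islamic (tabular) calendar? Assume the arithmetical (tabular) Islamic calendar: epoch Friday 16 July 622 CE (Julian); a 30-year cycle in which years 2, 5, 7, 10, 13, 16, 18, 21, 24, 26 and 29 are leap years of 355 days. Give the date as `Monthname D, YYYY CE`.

August 17, 2354 CE

Julian Day Number of the source date = 2581069.
Converting JDN 2581069 to the Gregorian calendar gives 17 August 2354 CE.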